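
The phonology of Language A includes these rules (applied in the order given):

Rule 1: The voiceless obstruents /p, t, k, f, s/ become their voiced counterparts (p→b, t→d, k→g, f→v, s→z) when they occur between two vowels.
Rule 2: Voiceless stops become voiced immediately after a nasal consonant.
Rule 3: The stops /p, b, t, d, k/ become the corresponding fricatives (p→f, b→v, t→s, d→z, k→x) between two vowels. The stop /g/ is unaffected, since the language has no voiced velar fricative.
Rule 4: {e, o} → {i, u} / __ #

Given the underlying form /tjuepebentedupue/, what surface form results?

tjuevevendezuvui

Rule 1 (intervocalic voicing): /p/ is a voiceless obstruent between vowels /e/ and /e/, so it voices to [b]. /p/ is a voiceless obstruent between vowels /u/ and /u/, so it voices to [b]. /tjuepebentedupue/ → tjuebebentedubue.
Rule 2 (post-nasal voicing): /t/ is a voiceless stop immediately after the nasal /n/, so it voices to [d]. /tjuebebentedubue/ → tjuebebendedubue.
Rule 3 (intervocalic spirantization): /b/ is a stop between vowels /e/ and /e/, so it spirantizes to the fricative [v]. /b/ is a stop between vowels /e/ and /e/, so it spirantizes to the fricative [v]. /d/ is a stop between vowels /e/ and /u/, so it spirantizes to the fricative [z]. /b/ is a stop between vowels /u/ and /u/, so it spirantizes to the fricative [v]. /tjuebebendedubue/ → tjuevevendezuvue.
Rule 4 (final vowel raising): /e/ is a mid vowel in word-final position, so it raises to [i]. /tjuevevendezuvue/ → tjuevevendezuvui.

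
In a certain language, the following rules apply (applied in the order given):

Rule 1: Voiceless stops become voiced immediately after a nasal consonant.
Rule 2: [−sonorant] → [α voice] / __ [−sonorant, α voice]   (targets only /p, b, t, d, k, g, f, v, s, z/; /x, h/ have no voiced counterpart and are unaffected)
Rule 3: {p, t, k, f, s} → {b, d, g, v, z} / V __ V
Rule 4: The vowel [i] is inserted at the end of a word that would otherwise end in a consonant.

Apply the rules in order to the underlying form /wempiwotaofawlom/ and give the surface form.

wembiwodaovawlomi

Rule 1 (post-nasal voicing): /p/ is a voiceless stop immediately after the nasal /m/, so it voices to [b]. /wempiwotaofawlom/ → wembiwotaofawlom.
Rule 2 (regressive voicing assimilation): no segment meets the environment; /wembiwotaofawlom/ is unchanged.
Rule 3 (intervocalic voicing): /t/ is a voiceless obstruent between vowels /o/ and /a/, so it voices to [d]. /f/ is a voiceless obstruent between vowels /o/ and /a/, so it voices to [v]. /wembiwotaofawlom/ → wembiwodaovawlom.
Rule 4 (final i-epenthesis): the form ends in the consonant /m/, so [i] is inserted word-finally. /wembiwodaovawlom/ → wembiwodaovawlomi.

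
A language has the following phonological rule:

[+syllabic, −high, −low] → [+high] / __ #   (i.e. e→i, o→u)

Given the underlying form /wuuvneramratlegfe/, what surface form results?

wuuvneramratlegfi

Scanning /wuuvneramratlegfe/: /e/ at position 6 is not in the conditioning environment; /e/ at position 14 is not in the conditioning environment; /e/ is a mid vowel in word-final position, so it raises to [i].
Result: [wuuvneramratlegfi].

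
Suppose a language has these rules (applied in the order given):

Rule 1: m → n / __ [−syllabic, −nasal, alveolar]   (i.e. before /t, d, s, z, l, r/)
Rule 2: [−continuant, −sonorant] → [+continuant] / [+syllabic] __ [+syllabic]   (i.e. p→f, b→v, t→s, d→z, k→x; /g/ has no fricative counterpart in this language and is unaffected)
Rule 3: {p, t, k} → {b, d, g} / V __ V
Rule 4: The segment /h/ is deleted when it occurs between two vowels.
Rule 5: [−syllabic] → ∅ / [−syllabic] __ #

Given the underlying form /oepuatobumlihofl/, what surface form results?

Rule 1 (nasal place assimilation): /m/ precedes the alveolar consonant /l/, so it assimilates in place to [n]. /oepuatobumlihofl/ → oepuatobunlihofl.
Rule 2 (intervocalic spirantization): /p/ is a stop between vowels /e/ and /u/, so it spirantizes to the fricative [f]. /t/ is a stop between vowels /a/ and /o/, so it spirantizes to the fricative [s]. /b/ is a stop between vowels /o/ and /u/, so it spirantizes to the fricative [v]. /oepuatobunlihofl/ → oefuasovunlihofl.
Rule 3 (intervocalic voicing): no segment meets the environment; /oefuasovunlihofl/ is unchanged.
Rule 4 (intervocalic h-deletion): /h/ occurs between vowels /i/ and /o/, so it deletes. /oefuasovunlihofl/ → oefuasovunliofl.
Rule 5 (final cluster simplification): /l/ is the second consonant of a word-final cluster /fl/, so it deletes. /oefuasovunliofl/ → oefuasovunliof.

oefuasovunliof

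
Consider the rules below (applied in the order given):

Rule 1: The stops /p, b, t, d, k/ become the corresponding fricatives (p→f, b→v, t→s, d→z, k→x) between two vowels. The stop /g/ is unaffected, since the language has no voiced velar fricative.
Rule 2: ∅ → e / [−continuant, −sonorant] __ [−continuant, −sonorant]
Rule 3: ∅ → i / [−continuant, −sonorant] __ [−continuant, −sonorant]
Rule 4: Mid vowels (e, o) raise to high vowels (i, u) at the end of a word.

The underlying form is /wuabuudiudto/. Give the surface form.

Rule 1 (intervocalic spirantization): /b/ is a stop between vowels /a/ and /u/, so it spirantizes to the fricative [v]. /d/ is a stop between vowels /u/ and /i/, so it spirantizes to the fricative [z]. /wuabuudiudto/ → wuavuuziudto.
Rule 2 (stop-cluster e-epenthesis): /d/ and /t/ form a stop–stop cluster, so [e] is inserted between them. /wuavuuziudto/ → wuavuuziudeto.
Rule 3 (stop-cluster i-epenthesis): no segment meets the environment; /wuavuuziudeto/ is unchanged.
Rule 4 (final vowel raising): /o/ is a mid vowel in word-final position, so it raises to [u]. /wuavuuziudeto/ → wuavuuziudetu.

wuavuuziudetu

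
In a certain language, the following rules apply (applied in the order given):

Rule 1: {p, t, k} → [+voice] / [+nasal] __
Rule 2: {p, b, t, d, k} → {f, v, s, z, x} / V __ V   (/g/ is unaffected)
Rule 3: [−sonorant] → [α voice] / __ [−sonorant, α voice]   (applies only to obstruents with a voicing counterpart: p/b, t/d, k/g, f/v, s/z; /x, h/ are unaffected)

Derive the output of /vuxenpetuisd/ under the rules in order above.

Rule 1 (post-nasal voicing): /p/ is a voiceless stop immediately after the nasal /n/, so it voices to [b]. /vuxenpetuisd/ → vuxenbetuisd.
Rule 2 (intervocalic spirantization): /t/ is a stop between vowels /e/ and /u/, so it spirantizes to the fricative [s]. /vuxenbetuisd/ → vuxenbesuisd.
Rule 3 (regressive voicing assimilation): /s/ precedes the voiced obstruent /d/, so it voices to [z] by assimilation. /vuxenbesuisd/ → vuxenbesuizd.

vuxenbesuizd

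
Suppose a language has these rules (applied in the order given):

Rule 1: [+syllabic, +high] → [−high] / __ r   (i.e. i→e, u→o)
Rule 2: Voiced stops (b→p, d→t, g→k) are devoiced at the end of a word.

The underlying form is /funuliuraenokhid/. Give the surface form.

funulioraenokhit

Rule 1 (pre-rhotic lowering): /u/ is a high vowel immediately before /r/, so it lowers to [o]. /funuliuraenokhid/ → funulioraenokhid.
Rule 2 (final devoicing): /d/ is a voiced stop in word-final position, so it devoices to [t]. /funulioraenokhid/ → funulioraenokhit.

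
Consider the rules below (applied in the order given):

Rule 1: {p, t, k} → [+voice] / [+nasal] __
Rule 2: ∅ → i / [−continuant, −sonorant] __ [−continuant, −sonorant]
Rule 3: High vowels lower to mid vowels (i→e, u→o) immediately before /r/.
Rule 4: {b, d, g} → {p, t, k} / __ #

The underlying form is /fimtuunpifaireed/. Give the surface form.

fimduunbifaereet

Rule 1 (post-nasal voicing): /t/ is a voiceless stop immediately after the nasal /m/, so it voices to [d]. /p/ is a voiceless stop immediately after the nasal /n/, so it voices to [b]. /fimtuunpifaireed/ → fimduunbifaireed.
Rule 2 (stop-cluster i-epenthesis): no segment meets the environment; /fimduunbifaireed/ is unchanged.
Rule 3 (pre-rhotic lowering): /i/ is a high vowel immediately before /r/, so it lowers to [e]. /fimduunbifaireed/ → fimduunbifaereed.
Rule 4 (final devoicing): /d/ is a voiced stop in word-final position, so it devoices to [t]. /fimduunbifaereed/ → fimduunbifaereet.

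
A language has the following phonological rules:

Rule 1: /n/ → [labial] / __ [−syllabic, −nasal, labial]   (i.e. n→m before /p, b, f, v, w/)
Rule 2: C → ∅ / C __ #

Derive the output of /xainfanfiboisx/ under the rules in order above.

xaimfamfibois

Rule 1 (nasal place assimilation): /n/ precedes the labial consonant /f/, so it assimilates in place to [m]. /n/ precedes the labial consonant /f/, so it assimilates in place to [m]. /xainfanfiboisx/ → xaimfamfiboisx.
Rule 2 (final cluster simplification): /x/ is the second consonant of a word-final cluster /sx/, so it deletes. /xaimfamfiboisx/ → xaimfamfibois.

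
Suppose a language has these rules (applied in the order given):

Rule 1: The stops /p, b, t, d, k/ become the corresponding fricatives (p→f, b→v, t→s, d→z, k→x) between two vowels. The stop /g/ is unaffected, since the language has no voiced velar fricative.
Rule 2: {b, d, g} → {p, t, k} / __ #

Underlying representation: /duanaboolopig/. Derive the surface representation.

duanavoolofik

Rule 1 (intervocalic spirantization): /b/ is a stop between vowels /a/ and /o/, so it spirantizes to the fricative [v]. /p/ is a stop between vowels /o/ and /i/, so it spirantizes to the fricative [f]. /duanaboolopig/ → duanavoolofig.
Rule 2 (final devoicing): /g/ is a voiced stop in word-final position, so it devoices to [k]. /duanavoolofig/ → duanavoolofik.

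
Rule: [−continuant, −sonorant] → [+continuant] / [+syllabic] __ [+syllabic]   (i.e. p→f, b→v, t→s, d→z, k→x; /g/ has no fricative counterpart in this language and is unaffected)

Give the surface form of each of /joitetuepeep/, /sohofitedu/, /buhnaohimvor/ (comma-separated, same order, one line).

joisesuefeep, sohofisezu, buhnaohimvor

/joitetuepeep/: /t/ is a stop between vowels /i/ and /e/, so it spirantizes to the fricative [s]. /t/ is a stop between vowels /e/ and /u/, so it spirantizes to the fricative [s]. /p/ is a stop between vowels /e/ and /e/, so it spirantizes to the fricative [f]. → [joisesuefeep].
/sohofitedu/: /t/ is a stop between vowels /i/ and /e/, so it spirantizes to the fricative [s]. /d/ is a stop between vowels /e/ and /u/, so it spirantizes to the fricative [z]. → [sohofisezu].
/buhnaohimvor/: the rule's environment is not met; surfaces unchanged as [buhnaohimvor].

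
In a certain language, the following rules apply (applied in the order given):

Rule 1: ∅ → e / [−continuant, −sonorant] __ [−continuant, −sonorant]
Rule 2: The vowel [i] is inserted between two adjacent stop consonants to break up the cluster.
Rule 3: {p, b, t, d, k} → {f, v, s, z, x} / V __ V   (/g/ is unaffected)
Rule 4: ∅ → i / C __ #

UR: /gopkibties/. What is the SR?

gofexivesiesi

Rule 1 (stop-cluster e-epenthesis): /p/ and /k/ form a stop–stop cluster, so [e] is inserted between them. /b/ and /t/ form a stop–stop cluster, so [e] is inserted between them. /gopkibties/ → gopekibeties.
Rule 2 (stop-cluster i-epenthesis): no segment meets the environment; /gopekibeties/ is unchanged.
Rule 3 (intervocalic spirantization): /p/ is a stop between vowels /o/ and /e/, so it spirantizes to the fricative [f]. /k/ is a stop between vowels /e/ and /i/, so it spirantizes to the fricative [x]. /b/ is a stop between vowels /i/ and /e/, so it spirantizes to the fricative [v]. /t/ is a stop between vowels /e/ and /i/, so it spirantizes to the fricative [s]. /gopekibeties/ → gofexivesies.
Rule 4 (final i-epenthesis): the form ends in the consonant /s/, so [i] is inserted word-finally. /gofexivesies/ → gofexivesiesi.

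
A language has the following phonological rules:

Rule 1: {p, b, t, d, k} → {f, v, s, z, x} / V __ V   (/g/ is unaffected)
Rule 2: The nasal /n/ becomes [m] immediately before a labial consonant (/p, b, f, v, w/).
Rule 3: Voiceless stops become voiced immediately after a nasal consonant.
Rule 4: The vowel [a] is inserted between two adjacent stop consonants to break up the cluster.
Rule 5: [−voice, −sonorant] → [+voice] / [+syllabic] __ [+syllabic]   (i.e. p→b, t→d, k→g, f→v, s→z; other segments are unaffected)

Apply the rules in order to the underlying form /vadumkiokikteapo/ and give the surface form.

vazumgioxigadeavo

Rule 1 (intervocalic spirantization): /d/ is a stop between vowels /a/ and /u/, so it spirantizes to the fricative [z]. /k/ is a stop between vowels /o/ and /i/, so it spirantizes to the fricative [x]. /p/ is a stop between vowels /a/ and /o/, so it spirantizes to the fricative [f]. /vadumkiokikteapo/ → vazumkioxikteafo.
Rule 2 (nasal place assimilation): no segment meets the environment; /vazumkioxikteafo/ is unchanged.
Rule 3 (post-nasal voicing): /k/ is a voiceless stop immediately after the nasal /m/, so it voices to [g]. /vazumkioxikteafo/ → vazumgioxikteafo.
Rule 4 (stop-cluster a-epenthesis): /k/ and /t/ form a stop–stop cluster, so [a] is inserted between them. /vazumgioxikteafo/ → vazumgioxikateafo.
Rule 5 (intervocalic voicing): /k/ is a voiceless obstruent between vowels /i/ and /a/, so it voices to [g]. /t/ is a voiceless obstruent between vowels /a/ and /e/, so it voices to [d]. /f/ is a voiceless obstruent between vowels /a/ and /o/, so it voices to [v]. /vazumgioxikateafo/ → vazumgioxigadeavo.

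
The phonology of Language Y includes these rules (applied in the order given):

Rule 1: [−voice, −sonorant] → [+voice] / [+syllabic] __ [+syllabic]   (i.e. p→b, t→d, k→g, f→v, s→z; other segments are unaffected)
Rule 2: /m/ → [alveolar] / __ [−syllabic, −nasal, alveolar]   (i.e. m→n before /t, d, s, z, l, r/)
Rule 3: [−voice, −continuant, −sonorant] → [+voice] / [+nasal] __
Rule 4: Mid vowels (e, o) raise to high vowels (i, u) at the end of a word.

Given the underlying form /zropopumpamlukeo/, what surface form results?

zrobobumbanlugeu

Rule 1 (intervocalic voicing): /p/ is a voiceless obstruent between vowels /o/ and /o/, so it voices to [b]. /p/ is a voiceless obstruent between vowels /o/ and /u/, so it voices to [b]. /k/ is a voiceless obstruent between vowels /u/ and /e/, so it voices to [g]. /zropopumpamlukeo/ → zrobobumpamlugeo.
Rule 2 (nasal place assimilation): /m/ precedes the alveolar consonant /l/, so it assimilates in place to [n]. /zrobobumpamlugeo/ → zrobobumpanlugeo.
Rule 3 (post-nasal voicing): /p/ is a voiceless stop immediately after the nasal /m/, so it voices to [b]. /zrobobumpanlugeo/ → zrobobumbanlugeo.
Rule 4 (final vowel raising): /o/ is a mid vowel in word-final position, so it raises to [u]. /zrobobumbanlugeo/ → zrobobumbanlugeu.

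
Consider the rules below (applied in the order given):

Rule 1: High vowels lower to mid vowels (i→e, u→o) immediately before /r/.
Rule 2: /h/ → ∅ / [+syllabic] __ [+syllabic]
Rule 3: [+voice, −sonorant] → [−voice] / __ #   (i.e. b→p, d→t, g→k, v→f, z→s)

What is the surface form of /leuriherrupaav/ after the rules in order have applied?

Rule 1 (pre-rhotic lowering): /u/ is a high vowel immediately before /r/, so it lowers to [o]. /leuriherrupaav/ → leoriherrupaav.
Rule 2 (intervocalic h-deletion): /h/ occurs between vowels /i/ and /e/, so it deletes. /leoriherrupaav/ → leorierrupaav.
Rule 3 (final devoicing): /v/ is a voiced obstruent in word-final position, so it devoices to [f]. /leorierrupaav/ → leorierrupaaf.

leorierrupaaf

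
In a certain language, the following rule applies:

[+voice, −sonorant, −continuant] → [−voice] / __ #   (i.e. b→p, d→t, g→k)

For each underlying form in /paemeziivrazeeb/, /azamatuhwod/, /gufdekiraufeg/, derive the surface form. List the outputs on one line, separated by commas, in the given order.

paemeziivrazeep, azamatuhwot, gufdekiraufek

/paemeziivrazeeb/: /b/ is a voiced stop in word-final position, so it devoices to [p]. → [paemeziivrazeep].
/azamatuhwod/: /d/ is a voiced stop in word-final position, so it devoices to [t]. → [azamatuhwot].
/gufdekiraufeg/: /g/ is a voiced stop in word-final position, so it devoices to [k]. → [gufdekiraufek].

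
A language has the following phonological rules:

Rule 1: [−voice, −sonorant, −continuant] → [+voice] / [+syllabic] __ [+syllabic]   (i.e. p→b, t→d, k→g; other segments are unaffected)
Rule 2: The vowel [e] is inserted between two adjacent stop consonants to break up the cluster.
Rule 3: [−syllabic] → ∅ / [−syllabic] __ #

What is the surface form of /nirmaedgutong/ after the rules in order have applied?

Rule 1 (intervocalic voicing): /t/ is a voiceless stop between vowels /u/ and /o/, so it voices to [d]. /nirmaedgutong/ → nirmaedgudong.
Rule 2 (stop-cluster e-epenthesis): /d/ and /g/ form a stop–stop cluster, so [e] is inserted between them. /nirmaedgudong/ → nirmaedegudong.
Rule 3 (final cluster simplification): /g/ is the second consonant of a word-final cluster /ng/, so it deletes. /nirmaedegudong/ → nirmaedegudon.

nirmaedegudon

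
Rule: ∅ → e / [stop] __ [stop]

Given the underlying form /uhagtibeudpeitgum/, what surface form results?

/g/ and /t/ form a stop–stop cluster, so [e] is inserted between them.
/d/ and /p/ form a stop–stop cluster, so [e] is inserted between them.
/t/ and /g/ form a stop–stop cluster, so [e] is inserted between them.
Surface form: [uhagetibeudepeitegum].

uhagetibeudepeitegum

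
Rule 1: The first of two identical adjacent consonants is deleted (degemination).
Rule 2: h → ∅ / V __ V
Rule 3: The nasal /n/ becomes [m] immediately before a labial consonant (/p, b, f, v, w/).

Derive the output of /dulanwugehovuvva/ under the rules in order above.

dulamwugeovuva

Rule 1 (degemination): /vv/ is a geminate; the first /v/ deletes. /dulanwugehovuvva/ → dulanwugehovuva.
Rule 2 (intervocalic h-deletion): /h/ occurs between vowels /e/ and /o/, so it deletes. /dulanwugehovuva/ → dulanwugeovuva.
Rule 3 (nasal place assimilation): /n/ precedes the labial consonant /w/, so it assimilates in place to [m]. /dulanwugeovuva/ → dulamwugeovuva.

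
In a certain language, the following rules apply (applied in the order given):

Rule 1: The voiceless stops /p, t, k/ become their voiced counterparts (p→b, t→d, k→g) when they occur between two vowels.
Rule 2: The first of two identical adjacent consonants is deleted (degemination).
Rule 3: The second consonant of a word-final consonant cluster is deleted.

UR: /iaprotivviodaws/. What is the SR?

Rule 1 (intervocalic voicing): /t/ is a voiceless stop between vowels /o/ and /i/, so it voices to [d]. /iaprotivviodaws/ → iaprodivviodaws.
Rule 2 (degemination): /vv/ is a geminate; the first /v/ deletes. /iaprodivviodaws/ → iaprodiviodaws.
Rule 3 (final cluster simplification): /s/ is the second consonant of a word-final cluster /ws/, so it deletes. /iaprodiviodaws/ → iaprodiviodaw.

iaprodiviodaw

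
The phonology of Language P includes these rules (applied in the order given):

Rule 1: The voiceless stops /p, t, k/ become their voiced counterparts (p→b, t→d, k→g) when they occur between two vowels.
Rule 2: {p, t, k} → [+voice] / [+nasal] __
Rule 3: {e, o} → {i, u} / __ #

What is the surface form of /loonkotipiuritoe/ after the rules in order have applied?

loongodibiuridoi

Rule 1 (intervocalic voicing): /t/ is a voiceless stop between vowels /o/ and /i/, so it voices to [d]. /p/ is a voiceless stop between vowels /i/ and /i/, so it voices to [b]. /t/ is a voiceless stop between vowels /i/ and /o/, so it voices to [d]. /loonkotipiuritoe/ → loonkodibiuridoe.
Rule 2 (post-nasal voicing): /k/ is a voiceless stop immediately after the nasal /n/, so it voices to [g]. /loonkodibiuridoe/ → loongodibiuridoe.
Rule 3 (final vowel raising): /e/ is a mid vowel in word-final position, so it raises to [i]. /loongodibiuridoe/ → loongodibiuridoi.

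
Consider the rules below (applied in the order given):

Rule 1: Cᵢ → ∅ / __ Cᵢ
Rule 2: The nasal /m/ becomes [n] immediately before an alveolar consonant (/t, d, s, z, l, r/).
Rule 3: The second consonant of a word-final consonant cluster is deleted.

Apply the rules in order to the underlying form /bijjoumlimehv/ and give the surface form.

bijounlimeh

Rule 1 (degemination): /jj/ is a geminate; the first /j/ deletes. /bijjoumlimehv/ → bijoumlimehv.
Rule 2 (nasal place assimilation): /m/ precedes the alveolar consonant /l/, so it assimilates in place to [n]. /bijoumlimehv/ → bijounlimehv.
Rule 3 (final cluster simplification): /v/ is the second consonant of a word-final cluster /hv/, so it deletes. /bijounlimehv/ → bijounlimeh.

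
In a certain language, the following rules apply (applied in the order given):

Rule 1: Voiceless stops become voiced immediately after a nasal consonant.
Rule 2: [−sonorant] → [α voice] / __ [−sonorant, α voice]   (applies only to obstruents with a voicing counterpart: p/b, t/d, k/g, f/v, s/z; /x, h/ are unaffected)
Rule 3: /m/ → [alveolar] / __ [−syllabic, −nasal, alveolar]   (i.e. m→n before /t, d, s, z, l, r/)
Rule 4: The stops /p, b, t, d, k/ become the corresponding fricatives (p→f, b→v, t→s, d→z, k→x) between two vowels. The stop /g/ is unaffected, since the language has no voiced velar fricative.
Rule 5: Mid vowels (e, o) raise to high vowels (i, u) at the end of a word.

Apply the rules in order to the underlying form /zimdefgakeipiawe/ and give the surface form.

zindevgaxeifiawi

Rule 1 (post-nasal voicing): no segment meets the environment; /zimdefgakeipiawe/ is unchanged.
Rule 2 (regressive voicing assimilation): /f/ precedes the voiced obstruent /g/, so it voices to [v] by assimilation. /zimdefgakeipiawe/ → zimdevgakeipiawe.
Rule 3 (nasal place assimilation): /m/ precedes the alveolar consonant /d/, so it assimilates in place to [n]. /zimdevgakeipiawe/ → zindevgakeipiawe.
Rule 4 (intervocalic spirantization): /k/ is a stop between vowels /a/ and /e/, so it spirantizes to the fricative [x]. /p/ is a stop between vowels /i/ and /i/, so it spirantizes to the fricative [f]. /zindevgakeipiawe/ → zindevgaxeifiawe.
Rule 5 (final vowel raising): /e/ is a mid vowel in word-final position, so it raises to [i]. /zindevgaxeifiawe/ → zindevgaxeifiawi.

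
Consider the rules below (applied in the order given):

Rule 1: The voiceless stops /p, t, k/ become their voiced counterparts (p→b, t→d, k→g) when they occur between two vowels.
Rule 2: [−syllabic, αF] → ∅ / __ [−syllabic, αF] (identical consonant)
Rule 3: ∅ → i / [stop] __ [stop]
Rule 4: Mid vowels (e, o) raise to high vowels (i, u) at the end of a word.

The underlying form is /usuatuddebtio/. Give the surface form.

usuadudebitiu

Rule 1 (intervocalic voicing): /t/ is a voiceless stop between vowels /a/ and /u/, so it voices to [d]. /usuatuddebtio/ → usuaduddebtio.
Rule 2 (degemination): /dd/ is a geminate; the first /d/ deletes. /usuaduddebtio/ → usuadudebtio.
Rule 3 (stop-cluster i-epenthesis): /b/ and /t/ form a stop–stop cluster, so [i] is inserted between them. /usuadudebtio/ → usuadudebitio.
Rule 4 (final vowel raising): /o/ is a mid vowel in word-final position, so it raises to [u]. /usuadudebitio/ → usuadudebitiu.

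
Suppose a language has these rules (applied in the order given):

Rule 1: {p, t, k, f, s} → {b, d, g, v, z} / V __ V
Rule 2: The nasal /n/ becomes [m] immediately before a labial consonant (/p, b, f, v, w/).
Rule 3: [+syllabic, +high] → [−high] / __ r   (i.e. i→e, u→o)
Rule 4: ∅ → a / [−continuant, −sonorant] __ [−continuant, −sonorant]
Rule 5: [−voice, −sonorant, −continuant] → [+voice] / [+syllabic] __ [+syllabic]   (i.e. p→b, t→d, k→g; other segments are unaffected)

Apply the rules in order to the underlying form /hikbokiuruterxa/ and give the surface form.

Rule 1 (intervocalic voicing): /k/ is a voiceless obstruent between vowels /o/ and /i/, so it voices to [g]. /t/ is a voiceless obstruent between vowels /u/ and /e/, so it voices to [d]. /hikbokiuruterxa/ → hikbogiuruderxa.
Rule 2 (nasal place assimilation): no segment meets the environment; /hikbogiuruderxa/ is unchanged.
Rule 3 (pre-rhotic lowering): /u/ is a high vowel immediately before /r/, so it lowers to [o]. /hikbogiuruderxa/ → hikbogioruderxa.
Rule 4 (stop-cluster a-epenthesis): /k/ and /b/ form a stop–stop cluster, so [a] is inserted between them. /hikbogioruderxa/ → hikabogioruderxa.
Rule 5 (intervocalic voicing): /k/ is a voiceless stop between vowels /i/ and /a/, so it voices to [g]. /hikabogioruderxa/ → higabogioruderxa.

higabogioruderxa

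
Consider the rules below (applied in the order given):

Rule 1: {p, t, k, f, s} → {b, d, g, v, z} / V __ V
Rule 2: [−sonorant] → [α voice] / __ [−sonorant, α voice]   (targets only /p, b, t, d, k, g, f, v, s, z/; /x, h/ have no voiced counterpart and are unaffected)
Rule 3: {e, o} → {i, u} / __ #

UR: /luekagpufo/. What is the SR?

Rule 1 (intervocalic voicing): /k/ is a voiceless obstruent between vowels /e/ and /a/, so it voices to [g]. /f/ is a voiceless obstruent between vowels /u/ and /o/, so it voices to [v]. /luekagpufo/ → luegagpuvo.
Rule 2 (regressive voicing assimilation): /g/ precedes the voiceless obstruent /p/, so it devoices to [k] by assimilation. /luegagpuvo/ → luegakpuvo.
Rule 3 (final vowel raising): /o/ is a mid vowel in word-final position, so it raises to [u]. /luegakpuvo/ → luegakpuvu.

luegakpuvu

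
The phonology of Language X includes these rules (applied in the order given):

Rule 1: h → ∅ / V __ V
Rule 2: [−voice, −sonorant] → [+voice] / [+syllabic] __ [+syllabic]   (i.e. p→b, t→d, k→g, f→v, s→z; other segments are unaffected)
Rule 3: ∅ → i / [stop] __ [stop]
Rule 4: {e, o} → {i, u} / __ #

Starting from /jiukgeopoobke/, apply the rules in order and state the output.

jiukigeoboobiki

Rule 1 (intervocalic h-deletion): no segment meets the environment; /jiukgeopoobke/ is unchanged.
Rule 2 (intervocalic voicing): /p/ is a voiceless obstruent between vowels /o/ and /o/, so it voices to [b]. /jiukgeopoobke/ → jiukgeoboobke.
Rule 3 (stop-cluster i-epenthesis): /k/ and /g/ form a stop–stop cluster, so [i] is inserted between them. /b/ and /k/ form a stop–stop cluster, so [i] is inserted between them. /jiukgeoboobke/ → jiukigeoboobike.
Rule 4 (final vowel raising): /e/ is a mid vowel in word-final position, so it raises to [i]. /jiukigeoboobike/ → jiukigeoboobiki.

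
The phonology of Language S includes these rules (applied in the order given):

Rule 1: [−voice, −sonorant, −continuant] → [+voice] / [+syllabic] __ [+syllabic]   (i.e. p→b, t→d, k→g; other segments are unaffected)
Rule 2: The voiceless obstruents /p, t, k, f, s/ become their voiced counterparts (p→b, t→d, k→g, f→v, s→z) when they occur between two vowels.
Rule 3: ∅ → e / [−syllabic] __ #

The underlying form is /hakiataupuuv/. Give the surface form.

Rule 1 (intervocalic voicing): /k/ is a voiceless stop between vowels /a/ and /i/, so it voices to [g]. /t/ is a voiceless stop between vowels /a/ and /a/, so it voices to [d]. /p/ is a voiceless stop between vowels /u/ and /u/, so it voices to [b]. /hakiataupuuv/ → hagiadaubuuv.
Rule 2 (intervocalic voicing): no segment meets the environment; /hagiadaubuuv/ is unchanged.
Rule 3 (final e-epenthesis): the form ends in the consonant /v/, so [e] is inserted word-finally. /hagiadaubuuv/ → hagiadaubuuve.

hagiadaubuuve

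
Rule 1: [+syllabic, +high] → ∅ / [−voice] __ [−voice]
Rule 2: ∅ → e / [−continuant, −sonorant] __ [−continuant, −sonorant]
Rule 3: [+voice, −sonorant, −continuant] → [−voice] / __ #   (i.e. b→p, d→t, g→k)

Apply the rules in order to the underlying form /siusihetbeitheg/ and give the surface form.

siushetebeithek

Rule 1 (high vowel syncope): /i/ is a high vowel flanked by voiceless consonants /s/ and /h/, so it deletes. /siusihetbeitheg/ → siushetbeitheg.
Rule 2 (stop-cluster e-epenthesis): /t/ and /b/ form a stop–stop cluster, so [e] is inserted between them. /siushetbeitheg/ → siushetebeitheg.
Rule 3 (final devoicing): /g/ is a voiced stop in word-final position, so it devoices to [k]. /siushetebeitheg/ → siushetebeithek.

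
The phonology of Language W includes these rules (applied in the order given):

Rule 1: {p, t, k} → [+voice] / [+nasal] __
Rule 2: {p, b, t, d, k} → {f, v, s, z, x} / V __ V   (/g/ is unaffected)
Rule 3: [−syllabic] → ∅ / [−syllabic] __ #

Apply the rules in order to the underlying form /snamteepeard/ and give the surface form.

snamdeefear

Rule 1 (post-nasal voicing): /t/ is a voiceless stop immediately after the nasal /m/, so it voices to [d]. /snamteepeard/ → snamdeepeard.
Rule 2 (intervocalic spirantization): /p/ is a stop between vowels /e/ and /e/, so it spirantizes to the fricative [f]. /snamdeepeard/ → snamdeefeard.
Rule 3 (final cluster simplification): /d/ is the second consonant of a word-final cluster /rd/, so it deletes. /snamdeefeard/ → snamdeefear.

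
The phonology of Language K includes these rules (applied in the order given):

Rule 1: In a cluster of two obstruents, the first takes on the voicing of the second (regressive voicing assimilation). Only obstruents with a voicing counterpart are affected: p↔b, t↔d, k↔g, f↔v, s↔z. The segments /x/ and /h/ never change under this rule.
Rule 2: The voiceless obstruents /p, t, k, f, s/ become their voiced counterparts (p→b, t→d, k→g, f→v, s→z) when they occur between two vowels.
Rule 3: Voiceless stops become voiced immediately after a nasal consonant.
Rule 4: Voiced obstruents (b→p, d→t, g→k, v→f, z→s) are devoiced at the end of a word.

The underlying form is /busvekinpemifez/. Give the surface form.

buzveginbemives

Rule 1 (regressive voicing assimilation): /s/ precedes the voiced obstruent /v/, so it voices to [z] by assimilation. /busvekinpemifez/ → buzvekinpemifez.
Rule 2 (intervocalic voicing): /k/ is a voiceless obstruent between vowels /e/ and /i/, so it voices to [g]. /f/ is a voiceless obstruent between vowels /i/ and /e/, so it voices to [v]. /buzvekinpemifez/ → buzveginpemivez.
Rule 3 (post-nasal voicing): /p/ is a voiceless stop immediately after the nasal /n/, so it voices to [b]. /buzveginpemivez/ → buzveginbemivez.
Rule 4 (final devoicing): /z/ is a voiced obstruent in word-final position, so it devoices to [s]. /buzveginbemivez/ → buzveginbemives.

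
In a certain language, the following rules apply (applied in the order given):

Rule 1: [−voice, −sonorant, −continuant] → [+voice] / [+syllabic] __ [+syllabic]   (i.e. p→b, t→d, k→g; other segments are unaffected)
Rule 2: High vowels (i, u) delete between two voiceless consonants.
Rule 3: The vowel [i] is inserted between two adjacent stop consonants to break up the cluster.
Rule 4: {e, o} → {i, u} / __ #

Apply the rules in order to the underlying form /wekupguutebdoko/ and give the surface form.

Rule 1 (intervocalic voicing): /k/ is a voiceless stop between vowels /e/ and /u/, so it voices to [g]. /t/ is a voiceless stop between vowels /u/ and /e/, so it voices to [d]. /k/ is a voiceless stop between vowels /o/ and /o/, so it voices to [g]. /wekupguutebdoko/ → wegupguudebdogo.
Rule 2 (high vowel syncope): no segment meets the environment; /wegupguudebdogo/ is unchanged.
Rule 3 (stop-cluster i-epenthesis): /p/ and /g/ form a stop–stop cluster, so [i] is inserted between them. /b/ and /d/ form a stop–stop cluster, so [i] is inserted between them. /wegupguudebdogo/ → wegupiguudebidogo.
Rule 4 (final vowel raising): /o/ is a mid vowel in word-final position, so it raises to [u]. /wegupiguudebidogo/ → wegupiguudebidogu.

wegupiguudebidogu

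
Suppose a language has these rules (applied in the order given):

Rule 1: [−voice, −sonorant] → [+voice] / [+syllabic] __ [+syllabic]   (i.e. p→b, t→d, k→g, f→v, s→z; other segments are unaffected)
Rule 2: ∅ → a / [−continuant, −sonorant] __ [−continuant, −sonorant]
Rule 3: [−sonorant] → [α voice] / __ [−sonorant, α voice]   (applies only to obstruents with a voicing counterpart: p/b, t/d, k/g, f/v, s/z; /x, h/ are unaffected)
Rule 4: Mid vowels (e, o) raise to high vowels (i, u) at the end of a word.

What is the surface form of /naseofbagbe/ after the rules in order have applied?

Rule 1 (intervocalic voicing): /s/ is a voiceless obstruent between vowels /a/ and /e/, so it voices to [z]. /naseofbagbe/ → nazeofbagbe.
Rule 2 (stop-cluster a-epenthesis): /g/ and /b/ form a stop–stop cluster, so [a] is inserted between them. /nazeofbagbe/ → nazeofbagabe.
Rule 3 (regressive voicing assimilation): /f/ precedes the voiced obstruent /b/, so it voices to [v] by assimilation. /nazeofbagabe/ → nazeovbagabe.
Rule 4 (final vowel raising): /e/ is a mid vowel in word-final position, so it raises to [i]. /nazeovbagabe/ → nazeovbagabi.

nazeovbagabi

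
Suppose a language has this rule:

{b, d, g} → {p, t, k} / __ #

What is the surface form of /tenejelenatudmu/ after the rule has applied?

tenejelenatudmu

No segment of /tenejelenatudmu/ meets the structural description of the rule, so the form surfaces unchanged.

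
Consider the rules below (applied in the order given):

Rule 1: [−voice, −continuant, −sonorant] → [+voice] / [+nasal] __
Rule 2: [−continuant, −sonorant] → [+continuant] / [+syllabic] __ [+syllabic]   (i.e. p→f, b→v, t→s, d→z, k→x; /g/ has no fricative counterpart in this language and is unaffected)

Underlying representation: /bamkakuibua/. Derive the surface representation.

Rule 1 (post-nasal voicing): /k/ is a voiceless stop immediately after the nasal /m/, so it voices to [g]. /bamkakuibua/ → bamgakuibua.
Rule 2 (intervocalic spirantization): /k/ is a stop between vowels /a/ and /u/, so it spirantizes to the fricative [x]. /b/ is a stop between vowels /i/ and /u/, so it spirantizes to the fricative [v]. /bamgakuibua/ → bamgaxuivua.

bamgaxuivua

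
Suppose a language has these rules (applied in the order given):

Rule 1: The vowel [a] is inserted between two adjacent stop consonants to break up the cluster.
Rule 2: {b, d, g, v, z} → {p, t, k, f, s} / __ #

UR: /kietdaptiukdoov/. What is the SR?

Rule 1 (stop-cluster a-epenthesis): /t/ and /d/ form a stop–stop cluster, so [a] is inserted between them. /p/ and /t/ form a stop–stop cluster, so [a] is inserted between them. /k/ and /d/ form a stop–stop cluster, so [a] is inserted between them. /kietdaptiukdoov/ → kietadapatiukadoov.
Rule 2 (final devoicing): /v/ is a voiced obstruent in word-final position, so it devoices to [f]. /kietadapatiukadoov/ → kietadapatiukadoof.

kietadapatiukadoof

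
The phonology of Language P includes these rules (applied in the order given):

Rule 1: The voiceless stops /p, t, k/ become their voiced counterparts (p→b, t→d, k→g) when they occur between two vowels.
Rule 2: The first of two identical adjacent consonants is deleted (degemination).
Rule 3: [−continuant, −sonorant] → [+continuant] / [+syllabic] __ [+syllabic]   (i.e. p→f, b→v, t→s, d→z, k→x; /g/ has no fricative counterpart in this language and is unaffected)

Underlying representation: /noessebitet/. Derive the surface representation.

Rule 1 (intervocalic voicing): /t/ is a voiceless stop between vowels /i/ and /e/, so it voices to [d]. /noessebitet/ → noessebidet.
Rule 2 (degemination): /ss/ is a geminate; the first /s/ deletes. /noessebidet/ → noesebidet.
Rule 3 (intervocalic spirantization): /b/ is a stop between vowels /e/ and /i/, so it spirantizes to the fricative [v]. /d/ is a stop between vowels /i/ and /e/, so it spirantizes to the fricative [z]. /noesebidet/ → noesevizet.

noesevizet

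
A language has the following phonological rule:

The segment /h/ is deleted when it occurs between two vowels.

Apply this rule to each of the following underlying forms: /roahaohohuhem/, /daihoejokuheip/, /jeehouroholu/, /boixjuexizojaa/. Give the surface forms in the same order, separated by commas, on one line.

/roahaohohuhem/: /h/ occurs between vowels /a/ and /a/, so it deletes. /h/ occurs between vowels /o/ and /o/, so it deletes. /h/ occurs between vowels /o/ and /u/, so it deletes. /h/ occurs between vowels /u/ and /e/, so it deletes. → [roaaoouem].
/daihoejokuheip/: /h/ occurs between vowels /i/ and /o/, so it deletes. /h/ occurs between vowels /u/ and /e/, so it deletes. → [daioejokueip].
/jeehouroholu/: /h/ occurs between vowels /e/ and /o/, so it deletes. /h/ occurs between vowels /o/ and /o/, so it deletes. → [jeeouroolu].
/boixjuexizojaa/: the rule's environment is not met; surfaces unchanged as [boixjuexizojaa].

roaaoouem, daioejokueip, jeeouroolu, boixjuexizojaa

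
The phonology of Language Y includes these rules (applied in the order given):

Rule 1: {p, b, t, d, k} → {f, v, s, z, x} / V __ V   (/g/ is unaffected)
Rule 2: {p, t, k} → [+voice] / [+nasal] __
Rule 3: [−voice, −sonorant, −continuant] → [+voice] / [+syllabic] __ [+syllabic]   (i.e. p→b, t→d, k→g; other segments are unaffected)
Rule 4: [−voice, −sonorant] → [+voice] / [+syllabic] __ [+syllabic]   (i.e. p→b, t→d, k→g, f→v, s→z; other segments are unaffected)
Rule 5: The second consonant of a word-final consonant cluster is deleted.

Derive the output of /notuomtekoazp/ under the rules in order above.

Rule 1 (intervocalic spirantization): /t/ is a stop between vowels /o/ and /u/, so it spirantizes to the fricative [s]. /k/ is a stop between vowels /e/ and /o/, so it spirantizes to the fricative [x]. /notuomtekoazp/ → nosuomtexoazp.
Rule 2 (post-nasal voicing): /t/ is a voiceless stop immediately after the nasal /m/, so it voices to [d]. /nosuomtexoazp/ → nosuomdexoazp.
Rule 3 (intervocalic voicing): no segment meets the environment; /nosuomdexoazp/ is unchanged.
Rule 4 (intervocalic voicing): /s/ is a voiceless obstruent between vowels /o/ and /u/, so it voices to [z]. /nosuomdexoazp/ → nozuomdexoazp.
Rule 5 (final cluster simplification): /p/ is the second consonant of a word-final cluster /zp/, so it deletes. /nozuomdexoazp/ → nozuomdexoaz.

nozuomdexoaz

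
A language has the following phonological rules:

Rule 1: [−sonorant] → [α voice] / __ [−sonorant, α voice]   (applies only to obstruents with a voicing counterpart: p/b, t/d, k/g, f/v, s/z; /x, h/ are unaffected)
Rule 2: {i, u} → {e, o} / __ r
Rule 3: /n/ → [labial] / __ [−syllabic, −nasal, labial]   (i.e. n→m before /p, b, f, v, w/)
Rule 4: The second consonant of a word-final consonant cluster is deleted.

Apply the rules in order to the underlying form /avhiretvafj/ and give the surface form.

afheredvaf

Rule 1 (regressive voicing assimilation): /v/ precedes the voiceless obstruent /h/, so it devoices to [f] by assimilation. /t/ precedes the voiced obstruent /v/, so it voices to [d] by assimilation. /avhiretvafj/ → afhiredvafj.
Rule 2 (pre-rhotic lowering): /i/ is a high vowel immediately before /r/, so it lowers to [e]. /afhiredvafj/ → afheredvafj.
Rule 3 (nasal place assimilation): no segment meets the environment; /afheredvafj/ is unchanged.
Rule 4 (final cluster simplification): /j/ is the second consonant of a word-final cluster /fj/, so it deletes. /afheredvafj/ → afheredvaf.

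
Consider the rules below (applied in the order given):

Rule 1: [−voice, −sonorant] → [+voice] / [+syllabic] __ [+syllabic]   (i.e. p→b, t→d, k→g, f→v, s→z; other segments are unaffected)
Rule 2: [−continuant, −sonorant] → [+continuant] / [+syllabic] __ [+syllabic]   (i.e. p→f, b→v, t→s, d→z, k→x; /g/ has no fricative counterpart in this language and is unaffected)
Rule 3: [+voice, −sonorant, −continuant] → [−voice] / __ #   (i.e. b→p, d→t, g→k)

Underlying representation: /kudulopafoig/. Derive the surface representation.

Rule 1 (intervocalic voicing): /p/ is a voiceless obstruent between vowels /o/ and /a/, so it voices to [b]. /f/ is a voiceless obstruent between vowels /a/ and /o/, so it voices to [v]. /kudulopafoig/ → kudulobavoig.
Rule 2 (intervocalic spirantization): /d/ is a stop between vowels /u/ and /u/, so it spirantizes to the fricative [z]. /b/ is a stop between vowels /o/ and /a/, so it spirantizes to the fricative [v]. /kudulobavoig/ → kuzulovavoig.
Rule 3 (final devoicing): /g/ is a voiced stop in word-final position, so it devoices to [k]. /kuzulovavoig/ → kuzulovavoik.

kuzulovavoik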